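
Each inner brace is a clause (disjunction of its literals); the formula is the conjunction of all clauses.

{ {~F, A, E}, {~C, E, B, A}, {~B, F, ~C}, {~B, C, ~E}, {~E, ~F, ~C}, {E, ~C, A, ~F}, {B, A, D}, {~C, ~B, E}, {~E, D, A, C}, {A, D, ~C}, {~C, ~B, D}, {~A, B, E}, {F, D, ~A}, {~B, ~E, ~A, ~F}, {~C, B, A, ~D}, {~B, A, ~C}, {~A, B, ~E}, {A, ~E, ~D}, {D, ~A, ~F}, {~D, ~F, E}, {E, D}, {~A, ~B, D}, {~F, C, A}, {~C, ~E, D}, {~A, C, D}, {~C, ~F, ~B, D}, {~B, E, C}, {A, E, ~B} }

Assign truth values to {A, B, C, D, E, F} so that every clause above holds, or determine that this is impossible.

Branch on E: set E = 0.
(D) alone gives D = 1.
(~F) alone gives F = 0.
Branch on B: set B = 0.
(~A) alone gives A = 0.
(~C) alone gives C = 0.
Every clause now holds.

A=0, B=0, C=0, D=1, E=0, F=0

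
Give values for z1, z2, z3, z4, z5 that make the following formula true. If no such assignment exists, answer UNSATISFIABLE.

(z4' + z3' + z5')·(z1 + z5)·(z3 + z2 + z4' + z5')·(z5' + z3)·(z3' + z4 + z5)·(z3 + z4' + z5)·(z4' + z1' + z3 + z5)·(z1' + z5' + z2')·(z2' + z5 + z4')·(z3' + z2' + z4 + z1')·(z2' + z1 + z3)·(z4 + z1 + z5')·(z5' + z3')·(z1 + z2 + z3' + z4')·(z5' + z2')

z1 ↦ 1,  z2 ↦ 0,  z3 ↦ 0,  z4 ↦ 0,  z5 ↦ 0

Suppose z1 = 1.
Suppose z5 = 0.
Suppose z3 = 0.
The clause (z4') is unit, so z4 = 0.
No clause remains; z2 is free.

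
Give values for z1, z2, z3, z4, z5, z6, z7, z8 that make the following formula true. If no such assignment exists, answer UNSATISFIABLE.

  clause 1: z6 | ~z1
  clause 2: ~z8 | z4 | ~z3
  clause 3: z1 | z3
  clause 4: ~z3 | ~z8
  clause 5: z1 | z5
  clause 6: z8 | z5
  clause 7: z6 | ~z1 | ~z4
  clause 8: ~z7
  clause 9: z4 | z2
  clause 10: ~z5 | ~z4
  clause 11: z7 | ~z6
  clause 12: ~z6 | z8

(~z7) alone gives z7 = 0.
(~z6) alone gives z6 = 0.
(~z1) alone gives z1 = 0.
(z3) alone gives z3 = 1.
(~z8) alone gives z8 = 0.
(z5) alone gives z5 = 1.
(~z4) alone gives z4 = 0.
(z2) alone gives z2 = 1.
This assignment satisfies each clause.

z1 ↦ 0; z2 ↦ 1; z3 ↦ 1; z4 ↦ 0; z5 ↦ 1; z6 ↦ 0; z7 ↦ 0; z8 ↦ 0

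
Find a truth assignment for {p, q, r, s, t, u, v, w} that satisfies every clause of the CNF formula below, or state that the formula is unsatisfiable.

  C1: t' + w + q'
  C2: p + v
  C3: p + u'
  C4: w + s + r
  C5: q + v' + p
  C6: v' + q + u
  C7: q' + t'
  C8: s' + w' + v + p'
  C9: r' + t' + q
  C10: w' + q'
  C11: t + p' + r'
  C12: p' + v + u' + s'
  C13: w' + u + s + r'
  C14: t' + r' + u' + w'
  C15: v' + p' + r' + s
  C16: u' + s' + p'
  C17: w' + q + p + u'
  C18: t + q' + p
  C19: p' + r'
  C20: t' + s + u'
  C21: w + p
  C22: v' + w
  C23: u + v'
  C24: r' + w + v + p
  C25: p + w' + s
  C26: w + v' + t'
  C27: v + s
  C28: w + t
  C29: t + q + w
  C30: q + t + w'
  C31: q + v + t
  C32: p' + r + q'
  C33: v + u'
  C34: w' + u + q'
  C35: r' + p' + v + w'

Case p = 1:
The clause (r') is unit, so r = 0.
The clause (q') is unit, so q = 0.
Case w = 0:
The clause (s) is unit, so s = 1.
The clause (u') is unit, so u = 0.
The clause (v') is unit, so v = 0.
The clause (t) is unit, so t = 1.
This assignment satisfies each clause.

p: 1; q: 0; r: 0; s: 1; t: 1; u: 0; v: 0; w: 0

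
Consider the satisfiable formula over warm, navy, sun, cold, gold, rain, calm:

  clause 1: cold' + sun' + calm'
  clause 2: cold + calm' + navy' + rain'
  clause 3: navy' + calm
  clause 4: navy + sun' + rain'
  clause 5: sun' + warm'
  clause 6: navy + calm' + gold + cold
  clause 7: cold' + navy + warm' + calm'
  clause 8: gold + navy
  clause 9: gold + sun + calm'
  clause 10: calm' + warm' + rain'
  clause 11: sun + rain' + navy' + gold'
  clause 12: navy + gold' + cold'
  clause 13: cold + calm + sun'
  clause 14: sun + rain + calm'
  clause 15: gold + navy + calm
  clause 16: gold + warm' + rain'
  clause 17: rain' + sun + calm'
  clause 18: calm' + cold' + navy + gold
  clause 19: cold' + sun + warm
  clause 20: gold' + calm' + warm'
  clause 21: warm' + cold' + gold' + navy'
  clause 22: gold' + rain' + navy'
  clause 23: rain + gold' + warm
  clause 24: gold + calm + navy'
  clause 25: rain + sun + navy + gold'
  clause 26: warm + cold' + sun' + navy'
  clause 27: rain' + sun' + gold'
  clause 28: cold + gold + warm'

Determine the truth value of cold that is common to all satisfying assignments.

False

Suppose cold = 1.
Try sun = 0.
The clause (warm) is unit, so warm = 1.
Try navy = 0.
The clause (calm') is unit, so calm = 0.
The clause (gold) is unit, so gold = 1.
That conflicts with the unit clause (gold').
Undo navy and try navy = 1.
The clause (calm) is unit, so calm = 1.
The clause (gold) is unit, so gold = 1.
That conflicts with the unit clause (gold').
Both values of navy lead to a conflict.
Undo sun and try sun = 1.
The clause (calm') is unit, so calm = 0.
The clause (navy') is unit, so navy = 0.
The clause (rain') is unit, so rain = 0.
The clause (warm') is unit, so warm = 0.
The clause (gold) is unit, so gold = 1.
That conflicts with the unit clause (gold').
Both values of sun lead to a conflict.
So every satisfying assignment has cold = False.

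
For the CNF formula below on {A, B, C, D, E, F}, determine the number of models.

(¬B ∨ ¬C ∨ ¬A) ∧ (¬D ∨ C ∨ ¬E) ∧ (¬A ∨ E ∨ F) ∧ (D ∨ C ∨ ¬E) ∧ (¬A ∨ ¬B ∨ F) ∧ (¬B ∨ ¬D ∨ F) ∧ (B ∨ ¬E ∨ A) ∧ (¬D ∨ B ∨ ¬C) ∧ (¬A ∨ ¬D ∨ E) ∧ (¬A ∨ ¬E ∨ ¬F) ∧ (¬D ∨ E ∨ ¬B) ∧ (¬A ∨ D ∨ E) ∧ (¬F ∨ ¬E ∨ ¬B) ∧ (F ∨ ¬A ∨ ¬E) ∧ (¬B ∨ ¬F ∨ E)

9

There are 2^6 = 64 truth assignments over (A, B, C, D, E, F).
Split on D. With D = True, the clauses containing D are satisfied and ¬D drops from the rest; 2 of the 2^5 = 32 assignments to the other variables satisfy what remains.
With D = False, by the same count on the reduced clause set, 7 assignments work.
Total: 2 + 7 = 9.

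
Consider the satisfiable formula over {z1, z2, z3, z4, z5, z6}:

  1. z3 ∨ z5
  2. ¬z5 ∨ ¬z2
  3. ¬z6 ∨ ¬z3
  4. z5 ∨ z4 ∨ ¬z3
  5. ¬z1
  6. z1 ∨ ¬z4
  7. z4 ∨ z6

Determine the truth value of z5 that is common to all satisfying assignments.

Suppose z5 = False.
Unit clause (z3) forces z3 = True.
Unit clause (¬z6) forces z6 = False.
Unit clause (z4) forces z4 = True.
Unit clause (¬z1) forces z1 = False.
Now (z1) is unsatisfied and unit — conflict.
So every satisfying assignment has z5 = True.

True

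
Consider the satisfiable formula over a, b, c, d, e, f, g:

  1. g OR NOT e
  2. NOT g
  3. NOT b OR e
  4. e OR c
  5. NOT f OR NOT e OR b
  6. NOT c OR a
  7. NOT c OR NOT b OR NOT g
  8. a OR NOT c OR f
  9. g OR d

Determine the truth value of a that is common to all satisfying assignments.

True

Suppose a = false.
From the singleton clause (NOT g), g = false.
From the singleton clause (NOT e), e = false.
From the singleton clause (NOT b), b = false.
From the singleton clause (c), c = true.
But (NOT c) is also a unit clause — contradiction.
So every satisfying assignment has a = True.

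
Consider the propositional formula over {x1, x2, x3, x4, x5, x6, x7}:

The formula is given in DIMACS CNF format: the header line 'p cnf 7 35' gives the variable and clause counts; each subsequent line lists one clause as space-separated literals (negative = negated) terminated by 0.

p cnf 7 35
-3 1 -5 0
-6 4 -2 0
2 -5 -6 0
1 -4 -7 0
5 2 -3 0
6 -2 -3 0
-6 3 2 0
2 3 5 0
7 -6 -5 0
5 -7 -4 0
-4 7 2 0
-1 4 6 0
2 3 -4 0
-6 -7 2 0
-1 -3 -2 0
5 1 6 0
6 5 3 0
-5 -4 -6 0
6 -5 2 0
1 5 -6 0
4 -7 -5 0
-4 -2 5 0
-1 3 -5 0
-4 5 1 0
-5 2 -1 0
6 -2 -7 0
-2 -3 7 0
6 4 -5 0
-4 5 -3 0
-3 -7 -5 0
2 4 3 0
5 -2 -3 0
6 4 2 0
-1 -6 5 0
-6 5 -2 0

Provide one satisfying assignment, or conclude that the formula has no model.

x1: False, x2: True, x3: False, x4: True, x5: True, x6: False, x7: False

Try x3 = False.
Try x6 = False.
From the singleton clause (x5), x5 = True.
From the singleton clause (x2), x2 = True.
From the singleton clause (¬x1), x1 = False.
From the singleton clause (¬x7), x7 = False.
From the singleton clause (x4), x4 = True.
All clauses are satisfied.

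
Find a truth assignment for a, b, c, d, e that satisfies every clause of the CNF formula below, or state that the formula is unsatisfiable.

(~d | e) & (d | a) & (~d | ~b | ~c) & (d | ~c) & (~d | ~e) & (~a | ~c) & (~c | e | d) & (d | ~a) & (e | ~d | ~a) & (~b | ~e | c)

Branch on d: set d = 0.
Unit clause (a) forces a = 1.
But (~a) is also a unit clause — contradiction.
That branch fails; take d = 1 instead.
Unit clause (e) forces e = 1.
But (~e) is also a unit clause — contradiction.
Neither d = 1 nor d = 0 works.

UNSATISFIABLE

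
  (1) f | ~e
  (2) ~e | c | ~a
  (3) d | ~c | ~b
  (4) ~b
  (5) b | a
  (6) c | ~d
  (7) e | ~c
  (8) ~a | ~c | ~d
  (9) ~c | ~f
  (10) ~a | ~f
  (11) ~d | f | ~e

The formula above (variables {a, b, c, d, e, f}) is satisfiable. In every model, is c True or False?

False

Suppose c = 1.
From the singleton clause (~b), b = 0.
From the singleton clause (a), a = 1.
From the singleton clause (e), e = 1.
From the singleton clause (f), f = 1.
But (~f) is also a unit clause — contradiction.
So every satisfying assignment has c = False.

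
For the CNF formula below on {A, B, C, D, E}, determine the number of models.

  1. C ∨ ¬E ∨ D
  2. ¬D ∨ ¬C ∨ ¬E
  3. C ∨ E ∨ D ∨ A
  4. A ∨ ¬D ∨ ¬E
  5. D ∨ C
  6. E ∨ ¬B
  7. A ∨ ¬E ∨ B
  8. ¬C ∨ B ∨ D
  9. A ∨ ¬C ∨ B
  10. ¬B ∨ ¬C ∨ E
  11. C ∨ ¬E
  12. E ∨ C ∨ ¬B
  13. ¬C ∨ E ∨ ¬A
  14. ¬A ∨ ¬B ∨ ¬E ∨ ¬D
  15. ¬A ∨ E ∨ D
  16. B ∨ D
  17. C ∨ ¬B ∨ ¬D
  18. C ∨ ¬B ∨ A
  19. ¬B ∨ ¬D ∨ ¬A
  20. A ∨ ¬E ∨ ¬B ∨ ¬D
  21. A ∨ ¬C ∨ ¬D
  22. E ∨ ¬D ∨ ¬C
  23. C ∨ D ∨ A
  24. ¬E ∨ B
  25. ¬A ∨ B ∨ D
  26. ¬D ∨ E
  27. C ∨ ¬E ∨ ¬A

2

There are 2^5 = 32 truth assignments over (A, B, C, D, E).
Split on B. With B = True, the clauses containing B are satisfied and ¬B drops from the rest; 2 of the 2^4 = 16 assignments to the other variables satisfy what remains.
With B = False, by the same count on the reduced clause set, 0 assignments work.
(One model: A=F, B=T, C=T, D=F, E=T.)
Total: 2 + 0 = 2.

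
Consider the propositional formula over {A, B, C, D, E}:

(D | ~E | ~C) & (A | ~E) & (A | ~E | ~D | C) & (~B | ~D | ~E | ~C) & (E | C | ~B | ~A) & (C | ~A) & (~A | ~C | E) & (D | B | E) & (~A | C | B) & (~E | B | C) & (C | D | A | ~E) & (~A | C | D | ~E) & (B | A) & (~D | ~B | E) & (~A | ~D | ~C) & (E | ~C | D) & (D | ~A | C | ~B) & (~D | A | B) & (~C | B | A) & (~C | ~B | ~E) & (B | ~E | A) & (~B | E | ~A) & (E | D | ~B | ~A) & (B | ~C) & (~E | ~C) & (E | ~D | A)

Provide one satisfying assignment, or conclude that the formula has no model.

Try A = 0.
(~E) alone gives E = 0.
(B) alone gives B = 1.
(~D) alone gives D = 0.
(~C) alone gives C = 0.
This assignment satisfies each clause.

A=0, B=1, C=0, D=0, E=0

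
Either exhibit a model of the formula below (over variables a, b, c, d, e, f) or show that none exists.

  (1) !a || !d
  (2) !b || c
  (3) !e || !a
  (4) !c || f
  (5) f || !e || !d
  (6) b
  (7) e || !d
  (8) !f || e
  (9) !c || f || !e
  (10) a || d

(b) alone gives b = true.
(c) alone gives c = true.
(f) alone gives f = true.
(e) alone gives e = true.
(!a) alone gives a = false.
(d) alone gives d = true.
Every clause now holds.

a: false, b: true, c: true, d: true, e: true, f: true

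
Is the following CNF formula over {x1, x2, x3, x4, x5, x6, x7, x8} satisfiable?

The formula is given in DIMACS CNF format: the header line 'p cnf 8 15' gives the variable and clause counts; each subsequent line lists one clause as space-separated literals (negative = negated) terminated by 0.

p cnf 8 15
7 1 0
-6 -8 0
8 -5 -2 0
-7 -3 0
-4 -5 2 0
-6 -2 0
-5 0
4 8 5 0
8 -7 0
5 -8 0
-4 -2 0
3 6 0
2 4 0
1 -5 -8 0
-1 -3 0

Yes

Unit clause (¬x5) forces x5 = False.
Unit clause (¬x8) forces x8 = False.
Unit clause (x4) forces x4 = True.
Unit clause (¬x7) forces x7 = False.
Unit clause (x1) forces x1 = True.
Unit clause (¬x2) forces x2 = False.
Unit clause (¬x3) forces x3 = False.
Unit clause (x6) forces x6 = True.
Every clause now holds.
A satisfying assignment: x1: True; x2: False; x3: False; x4: True; x5: False; x6: True; x7: False; x8: False.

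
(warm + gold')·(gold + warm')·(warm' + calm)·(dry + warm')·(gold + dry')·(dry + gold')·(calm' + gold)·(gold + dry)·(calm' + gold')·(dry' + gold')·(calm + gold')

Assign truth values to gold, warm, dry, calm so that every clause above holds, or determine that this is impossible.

Try warm = 1.
Unit clause (gold) forces gold = 1.
Unit clause (calm) forces calm = 1.
Now (calm') is unsatisfied and unit — conflict.
So warm must be the other value — set warm = 0.
Unit clause (gold') forces gold = 0.
Unit clause (dry') forces dry = 0.
Now (dry) is unsatisfied and unit — conflict.
Either choice for warm ends in contradiction.

UNSATISFIABLE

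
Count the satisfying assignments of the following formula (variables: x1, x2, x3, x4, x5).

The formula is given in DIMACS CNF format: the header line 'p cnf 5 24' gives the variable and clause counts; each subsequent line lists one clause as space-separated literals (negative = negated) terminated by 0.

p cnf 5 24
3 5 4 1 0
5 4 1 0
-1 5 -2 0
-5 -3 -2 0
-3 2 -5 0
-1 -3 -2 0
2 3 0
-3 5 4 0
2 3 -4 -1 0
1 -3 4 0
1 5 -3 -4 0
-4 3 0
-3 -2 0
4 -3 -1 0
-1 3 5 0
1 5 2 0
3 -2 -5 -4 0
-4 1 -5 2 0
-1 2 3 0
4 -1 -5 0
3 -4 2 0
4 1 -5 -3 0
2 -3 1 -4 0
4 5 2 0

2

There are 2^5 = 32 truth assignments over (x1, x2, x3, x4, x5).
Split on x3. With x3 = True, the clauses containing x3 are satisfied and ¬x3 drops from the rest; 1 of the 2^4 = 16 assignments to the other variables satisfy what remains.
With x3 = False, by the same count on the reduced clause set, 1 assignment works.
Total: 1 + 1 = 2.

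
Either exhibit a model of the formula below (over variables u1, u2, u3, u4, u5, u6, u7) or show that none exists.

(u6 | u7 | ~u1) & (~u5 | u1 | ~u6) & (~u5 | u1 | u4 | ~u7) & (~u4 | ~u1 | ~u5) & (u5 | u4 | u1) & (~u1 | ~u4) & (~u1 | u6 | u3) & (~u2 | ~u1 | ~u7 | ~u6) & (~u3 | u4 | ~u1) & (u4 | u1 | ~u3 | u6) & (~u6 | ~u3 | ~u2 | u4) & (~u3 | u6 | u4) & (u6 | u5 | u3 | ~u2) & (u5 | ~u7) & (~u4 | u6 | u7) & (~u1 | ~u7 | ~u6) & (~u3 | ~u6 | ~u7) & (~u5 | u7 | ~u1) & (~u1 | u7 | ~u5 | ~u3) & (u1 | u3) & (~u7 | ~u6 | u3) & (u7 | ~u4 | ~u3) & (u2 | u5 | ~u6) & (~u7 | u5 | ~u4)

Case u1 = 0:
The clause (u3) is unit, so u3 = 1.
Case u5 = 1:
The clause (~u6) is unit, so u6 = 0.
The clause (u4) is unit, so u4 = 1.
The clause (u7) is unit, so u7 = 1.
All clauses hold; u2 can take either value.

u1=0, u2=0, u3=1, u4=1, u5=1, u6=0, u7=1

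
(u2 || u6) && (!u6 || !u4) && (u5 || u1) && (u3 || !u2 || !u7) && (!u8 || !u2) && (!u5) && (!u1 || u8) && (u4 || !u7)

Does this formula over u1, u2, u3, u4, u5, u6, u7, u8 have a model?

Unit clause (!u5) forces u5 = false.
Unit clause (u1) forces u1 = true.
Unit clause (u8) forces u8 = true.
Unit clause (!u2) forces u2 = false.
Unit clause (u6) forces u6 = true.
Unit clause (!u4) forces u4 = false.
Unit clause (!u7) forces u7 = false.
All clauses hold; u3 can take either value.
A satisfying assignment: u1: true; u2: false; u3: true; u4: false; u5: false; u6: true; u7: false; u8: true.

Satisfiable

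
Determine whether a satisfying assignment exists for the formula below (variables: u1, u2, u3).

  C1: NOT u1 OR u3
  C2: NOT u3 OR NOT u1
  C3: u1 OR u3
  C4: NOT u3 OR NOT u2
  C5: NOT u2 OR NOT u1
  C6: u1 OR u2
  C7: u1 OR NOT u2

Unsatisfiable

Suppose u1 = false.
The clause (u3) is unit, so u3 = true.
The clause (NOT u2) is unit, so u2 = false.
That conflicts with the unit clause (u2).
Undo u1 and try u1 = true.
The clause (u3) is unit, so u3 = true.
That conflicts with the unit clause (NOT u3).
Both values of u1 lead to a conflict.
No assignment satisfies every clause.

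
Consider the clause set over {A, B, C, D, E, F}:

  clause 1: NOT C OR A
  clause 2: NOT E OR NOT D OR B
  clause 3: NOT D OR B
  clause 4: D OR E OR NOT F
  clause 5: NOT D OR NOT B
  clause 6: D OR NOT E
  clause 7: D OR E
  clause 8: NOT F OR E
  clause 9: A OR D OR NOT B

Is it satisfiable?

Try C = false.
Try D = false.
From the singleton clause (NOT E), E = false.
That conflicts with the unit clause (E).
Undo D and try D = true.
From the singleton clause (B), B = true.
That conflicts with the unit clause (NOT B).
Either choice for D ends in contradiction.
Undo C and try C = true.
From the singleton clause (A), A = true.
Try D = false.
From the singleton clause (NOT E), E = false.
That conflicts with the unit clause (E).
Undo D and try D = true.
From the singleton clause (B), B = true.
That conflicts with the unit clause (NOT B).
Either choice for D ends in contradiction.
Either choice for C ends in contradiction.
No assignment satisfies every clause.

Unsatisfiable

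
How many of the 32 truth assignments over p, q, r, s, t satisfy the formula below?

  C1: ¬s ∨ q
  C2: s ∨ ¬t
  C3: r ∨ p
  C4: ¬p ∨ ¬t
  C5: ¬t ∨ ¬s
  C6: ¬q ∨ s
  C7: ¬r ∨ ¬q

There are 2^5 = 32 truth assignments over (p, q, r, s, t).
Split on p. With p = True, the clauses containing p are satisfied and ¬p drops from the rest; 3 of the 2^4 = 16 assignments to the other variables satisfy what remains.
With p = False, by the same count on the reduced clause set, 1 assignment works.
Total: 3 + 1 = 4.

4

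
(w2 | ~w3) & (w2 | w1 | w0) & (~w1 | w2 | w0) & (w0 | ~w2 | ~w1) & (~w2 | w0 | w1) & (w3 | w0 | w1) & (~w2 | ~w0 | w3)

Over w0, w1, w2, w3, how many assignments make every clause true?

4

There are 2^4 = 16 truth assignments over (w0, w1, w2, w3).
Split on w2. With w2 = 1, the clauses containing w2 are satisfied and ~w2 drops from the rest; 2 of the 2^3 = 8 assignments to the other variables satisfy what remains.
With w2 = 0, by the same count on the reduced clause set, 2 assignments work.
Total: 2 + 2 = 4.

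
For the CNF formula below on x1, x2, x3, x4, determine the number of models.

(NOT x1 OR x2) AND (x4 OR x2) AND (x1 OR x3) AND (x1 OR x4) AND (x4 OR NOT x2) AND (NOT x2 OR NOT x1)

2

There are 2^4 = 16 truth assignments over (x1, x2, x3, x4).
Check each against the 6 clauses (columns in the order x1, x2, x3, x4):
  F F F F  ✗ fails (x4 OR x2)
  F F F T  ✗ fails (x1 OR x3)
  F F T F  ✗ fails (x4 OR x2)
  F F T T  ✓ satisfies all
  F T F F  ✗ fails (x1 OR x3)
  F T F T  ✗ fails (x1 OR x3)
  F T T F  ✗ fails (x1 OR x4)
  F T T T  ✓ satisfies all
  T F F F  ✗ fails (NOT x1 OR x2)
  T F F T  ✗ fails (NOT x1 OR x2)
  T F T F  ✗ fails (NOT x1 OR x2)
  T F T T  ✗ fails (NOT x1 OR x2)
  T T F F  ✗ fails (x4 OR NOT x2)
  T T F T  ✗ fails (NOT x2 OR NOT x1)
  T T T F  ✗ fails (x4 OR NOT x2)
  T T T T  ✗ fails (NOT x2 OR NOT x1)
2 of the 16 rows are models.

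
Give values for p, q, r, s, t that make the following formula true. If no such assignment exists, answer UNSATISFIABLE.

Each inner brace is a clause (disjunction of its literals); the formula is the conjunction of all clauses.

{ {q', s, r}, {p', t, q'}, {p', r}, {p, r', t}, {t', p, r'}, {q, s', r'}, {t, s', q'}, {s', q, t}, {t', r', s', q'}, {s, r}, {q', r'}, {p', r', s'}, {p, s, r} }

Case p = 0:
Case r = 0:
From the singleton clause (s), s = 1.
Case t = 1:
Every clause is now satisfied; q is unconstrained.

p=0, q=0, r=0, s=1, t=1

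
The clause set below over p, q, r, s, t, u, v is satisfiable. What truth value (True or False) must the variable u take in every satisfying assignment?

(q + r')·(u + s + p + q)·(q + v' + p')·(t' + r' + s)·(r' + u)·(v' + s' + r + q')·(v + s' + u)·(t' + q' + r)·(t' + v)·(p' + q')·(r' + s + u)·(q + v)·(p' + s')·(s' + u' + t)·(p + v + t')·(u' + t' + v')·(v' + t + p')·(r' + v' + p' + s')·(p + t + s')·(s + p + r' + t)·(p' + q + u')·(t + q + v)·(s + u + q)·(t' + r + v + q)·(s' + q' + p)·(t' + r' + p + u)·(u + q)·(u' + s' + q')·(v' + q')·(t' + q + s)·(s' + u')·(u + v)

True

Suppose u = 0.
The clause (r') is unit, so r = 0.
The clause (q) is unit, so q = 1.
The clause (t') is unit, so t = 0.
The clause (p') is unit, so p = 0.
The clause (s') is unit, so s = 0.
The clause (v') is unit, so v = 0.
But (v) is also a unit clause — contradiction.
So every satisfying assignment has u = True.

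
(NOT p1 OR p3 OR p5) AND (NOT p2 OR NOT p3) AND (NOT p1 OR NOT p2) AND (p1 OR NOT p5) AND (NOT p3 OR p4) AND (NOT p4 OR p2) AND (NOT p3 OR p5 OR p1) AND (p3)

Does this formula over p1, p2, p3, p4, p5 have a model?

The clause (p3) is unit, so p3 = true.
The clause (NOT p2) is unit, so p2 = false.
The clause (p4) is unit, so p4 = true.
That conflicts with the unit clause (NOT p4).
No assignment satisfies every clause.

No, unsatisfiable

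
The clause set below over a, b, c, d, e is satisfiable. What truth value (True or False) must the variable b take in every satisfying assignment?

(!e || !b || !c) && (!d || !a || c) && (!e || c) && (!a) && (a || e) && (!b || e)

False

Suppose b = true.
Unit clause (!a) forces a = false.
Unit clause (e) forces e = true.
Unit clause (!c) forces c = false.
But (c) is also a unit clause — contradiction.
So every satisfying assignment has b = False.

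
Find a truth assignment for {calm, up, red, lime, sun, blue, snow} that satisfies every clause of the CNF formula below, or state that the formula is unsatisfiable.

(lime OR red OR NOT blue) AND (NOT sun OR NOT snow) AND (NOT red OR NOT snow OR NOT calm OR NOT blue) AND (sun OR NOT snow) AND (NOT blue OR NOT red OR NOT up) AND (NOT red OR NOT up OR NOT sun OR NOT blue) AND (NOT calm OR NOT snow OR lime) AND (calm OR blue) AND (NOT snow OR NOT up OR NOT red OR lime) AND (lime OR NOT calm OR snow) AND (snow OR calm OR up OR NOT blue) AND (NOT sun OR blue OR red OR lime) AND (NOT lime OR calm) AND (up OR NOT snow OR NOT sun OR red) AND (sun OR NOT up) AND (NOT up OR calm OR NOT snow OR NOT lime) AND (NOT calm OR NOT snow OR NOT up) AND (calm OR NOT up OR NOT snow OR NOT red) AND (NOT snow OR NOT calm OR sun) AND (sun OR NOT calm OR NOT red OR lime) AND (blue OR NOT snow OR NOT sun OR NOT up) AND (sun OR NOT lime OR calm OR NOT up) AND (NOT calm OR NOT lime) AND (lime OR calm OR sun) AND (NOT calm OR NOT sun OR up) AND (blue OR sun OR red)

Suppose sun = false.
(NOT snow) alone gives snow = false.
(NOT up) alone gives up = false.
Suppose calm = true.
(lime) alone gives lime = true.
Now (NOT lime) is unsatisfied and unit — conflict.
So calm must be the other value — set calm = false.
(blue) alone gives blue = true.
Now (NOT blue) is unsatisfied and unit — conflict.
Either choice for calm ends in contradiction.
So sun must be the other value — set sun = true.
(NOT snow) alone gives snow = false.
Suppose calm = true.
(lime) alone gives lime = true.
Now (NOT lime) is unsatisfied and unit — conflict.
So calm must be the other value — set calm = false.
(blue) alone gives blue = true.
(up) alone gives up = true.
(NOT red) alone gives red = false.
(lime) alone gives lime = true.
Now (NOT lime) is unsatisfied and unit — conflict.
Either choice for calm ends in contradiction.
Either choice for sun ends in contradiction.

UNSATISFIABLE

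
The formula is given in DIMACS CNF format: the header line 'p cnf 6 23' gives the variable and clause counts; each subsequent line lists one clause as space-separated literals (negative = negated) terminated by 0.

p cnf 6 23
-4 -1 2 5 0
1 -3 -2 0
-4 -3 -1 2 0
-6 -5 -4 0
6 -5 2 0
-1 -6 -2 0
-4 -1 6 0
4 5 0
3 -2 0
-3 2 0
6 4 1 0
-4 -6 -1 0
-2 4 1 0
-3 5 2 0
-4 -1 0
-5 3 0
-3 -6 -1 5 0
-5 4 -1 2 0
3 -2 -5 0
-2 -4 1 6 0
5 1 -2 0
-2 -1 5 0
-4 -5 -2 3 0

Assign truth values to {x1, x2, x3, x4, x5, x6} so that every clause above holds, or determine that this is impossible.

Case x4 = False:
(x5) alone gives x5 = True.
(x3) alone gives x3 = True.
(x2) alone gives x2 = True.
(x1) alone gives x1 = True.
(¬x6) alone gives x6 = False.
Every clause now holds.

x1=True,  x2=True,  x3=True,  x4=False,  x5=True,  x6=False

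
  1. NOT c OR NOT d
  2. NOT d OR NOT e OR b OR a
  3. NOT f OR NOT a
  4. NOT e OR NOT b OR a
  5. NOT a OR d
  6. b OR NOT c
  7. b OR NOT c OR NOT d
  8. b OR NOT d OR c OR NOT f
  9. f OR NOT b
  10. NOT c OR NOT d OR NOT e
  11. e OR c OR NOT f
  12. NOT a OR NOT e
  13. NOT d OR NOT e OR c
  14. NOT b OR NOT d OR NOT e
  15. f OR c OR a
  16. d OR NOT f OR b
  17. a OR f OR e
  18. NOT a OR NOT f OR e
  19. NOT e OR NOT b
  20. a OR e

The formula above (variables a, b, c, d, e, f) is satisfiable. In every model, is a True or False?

True

Suppose a = false.
The clause (e) is unit, so e = true.
The clause (NOT b) is unit, so b = false.
The clause (NOT d) is unit, so d = false.
The clause (NOT c) is unit, so c = false.
The clause (f) is unit, so f = true.
Now (NOT f) is unsatisfied and unit — conflict.
So every satisfying assignment has a = True.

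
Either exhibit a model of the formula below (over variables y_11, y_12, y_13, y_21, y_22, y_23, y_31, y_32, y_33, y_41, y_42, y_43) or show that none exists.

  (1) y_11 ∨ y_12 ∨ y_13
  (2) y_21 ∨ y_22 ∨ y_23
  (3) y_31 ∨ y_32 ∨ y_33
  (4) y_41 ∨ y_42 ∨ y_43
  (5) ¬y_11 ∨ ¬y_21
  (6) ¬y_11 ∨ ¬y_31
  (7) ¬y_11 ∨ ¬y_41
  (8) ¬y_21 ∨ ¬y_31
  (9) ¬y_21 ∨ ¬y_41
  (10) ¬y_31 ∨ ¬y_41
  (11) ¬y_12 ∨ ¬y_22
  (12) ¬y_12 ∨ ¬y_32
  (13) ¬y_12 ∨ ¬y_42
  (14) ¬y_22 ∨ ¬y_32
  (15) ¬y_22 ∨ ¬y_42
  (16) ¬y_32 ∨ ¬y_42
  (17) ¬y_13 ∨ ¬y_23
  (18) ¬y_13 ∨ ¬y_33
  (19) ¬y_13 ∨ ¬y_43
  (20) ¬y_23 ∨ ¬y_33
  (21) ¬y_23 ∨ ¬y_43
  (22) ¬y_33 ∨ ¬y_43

UNSATISFIABLE

Try y_11 = False.
Try y_12 = True.
The clause (¬y_22) is unit, so y_22 = False.
The clause (¬y_32) is unit, so y_32 = False.
The clause (¬y_42) is unit, so y_42 = False.
Try y_21 = True.
The clause (¬y_31) is unit, so y_31 = False.
The clause (y_33) is unit, so y_33 = True.
The clause (¬y_41) is unit, so y_41 = False.
The clause (y_43) is unit, so y_43 = True.
That conflicts with the unit clause (¬y_43).
That branch fails; take y_21 = False instead.
The clause (y_23) is unit, so y_23 = True.
The clause (¬y_13) is unit, so y_13 = False.
The clause (¬y_33) is unit, so y_33 = False.
The clause (y_31) is unit, so y_31 = True.
The clause (¬y_41) is unit, so y_41 = False.
The clause (y_43) is unit, so y_43 = True.
That conflicts with the unit clause (¬y_43).
Both values of y_21 lead to a conflict.
That branch fails; take y_12 = False instead.
The clause (y_13) is unit, so y_13 = True.
The clause (¬y_23) is unit, so y_23 = False.
The clause (¬y_33) is unit, so y_33 = False.
The clause (¬y_43) is unit, so y_43 = False.
Try y_21 = True.
The clause (¬y_31) is unit, so y_31 = False.
The clause (y_32) is unit, so y_32 = True.
The clause (¬y_41) is unit, so y_41 = False.
The clause (y_42) is unit, so y_42 = True.
That conflicts with the unit clause (¬y_42).
That branch fails; take y_21 = False instead.
The clause (y_22) is unit, so y_22 = True.
The clause (¬y_32) is unit, so y_32 = False.
The clause (y_31) is unit, so y_31 = True.
The clause (¬y_41) is unit, so y_41 = False.
The clause (y_42) is unit, so y_42 = True.
That conflicts with the unit clause (¬y_42).
Both values of y_21 lead to a conflict.
Both values of y_12 lead to a conflict.
That branch fails; take y_11 = True instead.
The clause (¬y_21) is unit, so y_21 = False.
The clause (¬y_31) is unit, so y_31 = False.
The clause (¬y_41) is unit, so y_41 = False.
Try y_22 = True.
The clause (¬y_12) is unit, so y_12 = False.
The clause (¬y_32) is unit, so y_32 = False.
The clause (y_33) is unit, so y_33 = True.
The clause (¬y_42) is unit, so y_42 = False.
The clause (y_43) is unit, so y_43 = True.
That conflicts with the unit clause (¬y_43).
That branch fails; take y_22 = False instead.
The clause (y_23) is unit, so y_23 = True.
The clause (¬y_13) is unit, so y_13 = False.
The clause (¬y_33) is unit, so y_33 = False.
The clause (y_32) is unit, so y_32 = True.
The clause (¬y_12) is unit, so y_12 = False.
The clause (¬y_42) is unit, so y_42 = False.
The clause (y_43) is unit, so y_43 = True.
That conflicts with the unit clause (¬y_43).
Both values of y_22 lead to a conflict.
Both values of y_11 lead to a conflict.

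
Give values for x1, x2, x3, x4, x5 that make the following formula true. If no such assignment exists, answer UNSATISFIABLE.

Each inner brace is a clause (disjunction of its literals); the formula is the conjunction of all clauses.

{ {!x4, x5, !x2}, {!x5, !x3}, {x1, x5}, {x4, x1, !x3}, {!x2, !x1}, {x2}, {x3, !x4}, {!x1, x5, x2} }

x1=false,  x2=true,  x3=false,  x4=false,  x5=true

Unit clause (x2) forces x2 = true.
Unit clause (!x1) forces x1 = false.
Unit clause (x5) forces x5 = true.
Unit clause (!x3) forces x3 = false.
Unit clause (!x4) forces x4 = false.
This assignment satisfies each clause.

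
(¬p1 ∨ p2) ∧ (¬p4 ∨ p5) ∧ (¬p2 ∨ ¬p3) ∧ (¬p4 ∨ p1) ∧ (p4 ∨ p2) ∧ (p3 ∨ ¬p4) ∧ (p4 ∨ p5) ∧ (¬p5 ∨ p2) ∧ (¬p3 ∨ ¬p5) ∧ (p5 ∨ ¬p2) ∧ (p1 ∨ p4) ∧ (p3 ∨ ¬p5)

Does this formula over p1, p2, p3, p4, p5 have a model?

No

Suppose p1 = False.
From the singleton clause (¬p4), p4 = False.
Now (p4) is unsatisfied and unit — conflict.
So p1 must be the other value — set p1 = True.
From the singleton clause (p2), p2 = True.
From the singleton clause (¬p3), p3 = False.
From the singleton clause (¬p4), p4 = False.
From the singleton clause (p5), p5 = True.
Now (¬p5) is unsatisfied and unit — conflict.
Both values of p1 lead to a conflict.
No assignment satisfies every clause.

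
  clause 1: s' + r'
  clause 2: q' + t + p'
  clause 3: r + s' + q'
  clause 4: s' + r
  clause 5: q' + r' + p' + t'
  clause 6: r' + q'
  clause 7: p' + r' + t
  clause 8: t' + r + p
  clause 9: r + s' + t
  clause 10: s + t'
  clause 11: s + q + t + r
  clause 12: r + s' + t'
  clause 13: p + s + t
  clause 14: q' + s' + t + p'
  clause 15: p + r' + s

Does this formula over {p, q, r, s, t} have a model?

Case s = 0:
The clause (t') is unit, so t = 0.
The clause (p) is unit, so p = 1.
The clause (q') is unit, so q = 0.
The clause (r') is unit, so r = 0.
But (r) is also a unit clause — contradiction.
That branch fails; take s = 1 instead.
The clause (r') is unit, so r = 0.
But (r) is also a unit clause — contradiction.
Either choice for s ends in contradiction.
No assignment satisfies every clause.

Unsatisfiable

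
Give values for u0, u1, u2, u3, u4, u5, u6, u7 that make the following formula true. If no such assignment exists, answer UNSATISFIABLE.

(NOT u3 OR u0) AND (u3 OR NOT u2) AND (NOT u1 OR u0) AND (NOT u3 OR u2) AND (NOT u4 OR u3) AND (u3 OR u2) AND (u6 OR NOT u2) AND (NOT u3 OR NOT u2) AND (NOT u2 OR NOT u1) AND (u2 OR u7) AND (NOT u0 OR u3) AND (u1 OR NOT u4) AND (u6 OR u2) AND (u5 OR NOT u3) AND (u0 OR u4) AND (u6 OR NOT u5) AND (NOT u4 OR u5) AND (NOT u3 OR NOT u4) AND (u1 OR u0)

Branch on u3: set u3 = false.
The clause (NOT u2) is unit, so u2 = false.
Now (u2) is unsatisfied and unit — conflict.
Backtrack on u3: now try u3 = true.
The clause (u0) is unit, so u0 = true.
The clause (u2) is unit, so u2 = true.
Now (NOT u2) is unsatisfied and unit — conflict.
Neither u3 = true nor u3 = false works.

UNSATISFIABLE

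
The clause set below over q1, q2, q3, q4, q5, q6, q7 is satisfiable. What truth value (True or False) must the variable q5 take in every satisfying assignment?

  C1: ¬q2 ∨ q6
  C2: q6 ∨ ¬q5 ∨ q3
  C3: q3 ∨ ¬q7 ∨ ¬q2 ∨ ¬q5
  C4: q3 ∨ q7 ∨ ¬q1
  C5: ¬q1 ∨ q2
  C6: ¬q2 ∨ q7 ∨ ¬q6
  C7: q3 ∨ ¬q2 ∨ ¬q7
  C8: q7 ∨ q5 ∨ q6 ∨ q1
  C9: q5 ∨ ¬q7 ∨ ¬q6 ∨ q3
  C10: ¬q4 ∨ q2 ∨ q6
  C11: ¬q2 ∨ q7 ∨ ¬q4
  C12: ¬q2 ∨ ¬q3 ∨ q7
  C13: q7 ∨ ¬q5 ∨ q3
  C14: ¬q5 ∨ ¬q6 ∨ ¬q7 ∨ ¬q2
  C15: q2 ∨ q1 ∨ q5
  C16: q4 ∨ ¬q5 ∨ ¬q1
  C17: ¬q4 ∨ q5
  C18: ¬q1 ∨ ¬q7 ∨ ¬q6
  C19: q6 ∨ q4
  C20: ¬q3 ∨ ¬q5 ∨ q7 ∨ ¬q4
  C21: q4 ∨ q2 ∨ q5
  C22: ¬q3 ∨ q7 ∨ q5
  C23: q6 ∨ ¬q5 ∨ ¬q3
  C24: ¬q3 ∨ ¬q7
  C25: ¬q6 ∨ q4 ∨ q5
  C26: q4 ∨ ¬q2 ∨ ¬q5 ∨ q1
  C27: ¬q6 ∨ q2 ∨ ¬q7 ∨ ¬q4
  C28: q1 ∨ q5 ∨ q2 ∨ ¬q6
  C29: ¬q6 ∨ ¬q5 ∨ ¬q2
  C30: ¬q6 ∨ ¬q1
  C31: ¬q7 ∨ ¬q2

Suppose q5 = False.
(¬q4) alone gives q4 = False.
(q6) alone gives q6 = True.
Now (¬q6) is unsatisfied and unit — conflict.
So every satisfying assignment has q5 = True.

True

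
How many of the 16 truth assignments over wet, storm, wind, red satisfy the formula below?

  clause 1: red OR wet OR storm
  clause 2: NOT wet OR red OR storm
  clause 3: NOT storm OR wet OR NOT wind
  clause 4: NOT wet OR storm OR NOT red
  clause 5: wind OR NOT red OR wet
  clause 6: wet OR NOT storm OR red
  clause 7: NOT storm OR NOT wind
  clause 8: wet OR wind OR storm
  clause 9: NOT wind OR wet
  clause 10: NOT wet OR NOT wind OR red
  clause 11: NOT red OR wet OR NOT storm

There are 2^4 = 16 truth assignments over (wet, storm, wind, red).
Split on wind. With wind = true, the clauses containing wind are satisfied and NOT wind drops from the rest; 0 of the 2^3 = 8 assignments to the other variables satisfy what remains.
With wind = false, by the same count on the reduced clause set, 2 assignments work.
Total: 0 + 2 = 2.

2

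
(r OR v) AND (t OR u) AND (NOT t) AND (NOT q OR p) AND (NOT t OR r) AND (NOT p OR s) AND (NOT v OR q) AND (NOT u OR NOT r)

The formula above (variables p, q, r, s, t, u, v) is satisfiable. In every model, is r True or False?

Suppose r = true.
From the singleton clause (NOT t), t = false.
From the singleton clause (u), u = true.
That conflicts with the unit clause (NOT u).
So every satisfying assignment has r = False.

False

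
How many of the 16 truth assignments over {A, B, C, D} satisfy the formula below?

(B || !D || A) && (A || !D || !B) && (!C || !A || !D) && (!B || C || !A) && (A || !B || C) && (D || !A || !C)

5

There are 2^4 = 16 truth assignments over (A, B, C, D).
Check each against the 6 clauses (columns in the order A, B, C, D):
  F F F F  ✓ satisfies all
  F F F T  ✗ fails (B || !D || A)
  F F T F  ✓ satisfies all
  F F T T  ✗ fails (B || !D || A)
  F T F F  ✗ fails (A || !B || C)
  F T F T  ✗ fails (A || !D || !B)
  F T T F  ✓ satisfies all
  F T T T  ✗ fails (A || !D || !B)
  T F F F  ✓ satisfies all
  T F F T  ✓ satisfies all
  T F T F  ✗ fails (D || !A || !C)
  T F T T  ✗ fails (!C || !A || !D)
  T T F F  ✗ fails (!B || C || !A)
  T T F T  ✗ fails (!B || C || !A)
  T T T F  ✗ fails (D || !A || !C)
  T T T T  ✗ fails (!C || !A || !D)
5 of the 16 rows are models.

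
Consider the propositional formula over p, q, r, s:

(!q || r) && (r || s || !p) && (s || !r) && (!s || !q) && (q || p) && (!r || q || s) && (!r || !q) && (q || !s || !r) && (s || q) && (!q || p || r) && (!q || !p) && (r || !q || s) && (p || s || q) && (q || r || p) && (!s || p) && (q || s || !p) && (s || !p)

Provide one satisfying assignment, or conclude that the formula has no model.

Branch on q: set q = false.
Unit clause (p) forces p = true.
Unit clause (s) forces s = true.
Unit clause (!r) forces r = false.
This assignment satisfies each clause.

p=true, q=false, r=false, s=true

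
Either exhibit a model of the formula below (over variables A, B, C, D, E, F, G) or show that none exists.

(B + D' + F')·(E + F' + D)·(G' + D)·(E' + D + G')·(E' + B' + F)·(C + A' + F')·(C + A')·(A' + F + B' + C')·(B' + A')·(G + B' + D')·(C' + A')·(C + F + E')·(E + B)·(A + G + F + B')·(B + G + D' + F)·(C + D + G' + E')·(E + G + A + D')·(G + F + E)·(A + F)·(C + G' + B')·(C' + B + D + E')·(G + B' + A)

Case G = 1:
Unit clause (D) forces D = 1.
Case B = 1:
Unit clause (A') forces A = 0.
Unit clause (F) forces F = 1.
Unit clause (C) forces C = 1.
No clause remains; E is free.

A: 0; B: 1; C: 1; D: 1; E: 0; F: 1; G: 1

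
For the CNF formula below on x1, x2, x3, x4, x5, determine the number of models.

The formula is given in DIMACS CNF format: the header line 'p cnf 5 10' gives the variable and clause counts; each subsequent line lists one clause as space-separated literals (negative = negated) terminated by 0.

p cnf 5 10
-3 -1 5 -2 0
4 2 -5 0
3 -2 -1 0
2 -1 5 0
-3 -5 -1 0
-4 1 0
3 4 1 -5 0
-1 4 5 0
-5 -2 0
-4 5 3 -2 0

5

There are 2^5 = 32 truth assignments over (x1, x2, x3, x4, x5).
Split on x1. With x1 = True, the clauses containing x1 are satisfied and ¬x1 drops from the rest; 1 of the 2^4 = 16 assignments to the other variables satisfy what remains.
With x1 = False, by the same count on the reduced clause set, 4 assignments work.
Total: 1 + 4 = 5.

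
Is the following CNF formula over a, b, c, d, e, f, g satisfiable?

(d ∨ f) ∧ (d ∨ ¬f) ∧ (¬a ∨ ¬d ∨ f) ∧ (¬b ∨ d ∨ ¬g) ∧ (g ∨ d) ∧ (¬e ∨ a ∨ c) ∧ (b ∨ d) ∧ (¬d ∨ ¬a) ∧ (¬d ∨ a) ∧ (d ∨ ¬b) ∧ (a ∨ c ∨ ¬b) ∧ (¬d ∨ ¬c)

Unsatisfiable

Branch on d: set d = True.
(¬a) alone gives a = False.
That conflicts with the unit clause (a).
So d must be the other value — set d = False.
(f) alone gives f = True.
That conflicts with the unit clause (¬f).
Either choice for d ends in contradiction.
No assignment satisfies every clause.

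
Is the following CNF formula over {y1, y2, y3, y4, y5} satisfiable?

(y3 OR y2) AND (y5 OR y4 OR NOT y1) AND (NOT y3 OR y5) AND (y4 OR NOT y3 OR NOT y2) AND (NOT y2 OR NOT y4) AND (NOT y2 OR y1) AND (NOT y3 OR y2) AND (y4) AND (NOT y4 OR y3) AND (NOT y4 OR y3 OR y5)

The clause (y4) is unit, so y4 = true.
The clause (NOT y2) is unit, so y2 = false.
The clause (y3) is unit, so y3 = true.
But (NOT y3) is also a unit clause — contradiction.
No assignment satisfies every clause.

No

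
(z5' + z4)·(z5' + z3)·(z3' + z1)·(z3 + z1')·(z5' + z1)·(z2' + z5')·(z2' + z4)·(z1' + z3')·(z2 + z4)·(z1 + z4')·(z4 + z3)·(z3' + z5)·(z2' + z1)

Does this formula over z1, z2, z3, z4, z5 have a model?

Try z5 = 0.
Unit clause (z3') forces z3 = 0.
Unit clause (z1') forces z1 = 0.
Unit clause (z4') forces z4 = 0.
Now (z4) is unsatisfied and unit — conflict.
That branch fails; take z5 = 1 instead.
Unit clause (z4) forces z4 = 1.
Unit clause (z3) forces z3 = 1.
Unit clause (z1) forces z1 = 1.
Now (z1') is unsatisfied and unit — conflict.
Both values of z5 lead to a conflict.
No assignment satisfies every clause.

Unsatisfiable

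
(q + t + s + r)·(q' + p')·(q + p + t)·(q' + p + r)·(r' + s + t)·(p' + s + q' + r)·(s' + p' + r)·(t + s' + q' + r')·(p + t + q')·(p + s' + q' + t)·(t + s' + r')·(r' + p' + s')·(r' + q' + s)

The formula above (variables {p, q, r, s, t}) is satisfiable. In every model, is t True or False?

True

Suppose t = 0.
Case q = 0:
Unit clause (p) forces p = 1.
Case s = 1:
Unit clause (r) forces r = 1.
That conflicts with the unit clause (r').
Backtrack on s: now try s = 0.
Unit clause (r) forces r = 1.
That conflicts with the unit clause (r').
Both values of s lead to a conflict.
Backtrack on q: now try q = 1.
Unit clause (p') forces p = 0.
That conflicts with the unit clause (p).
Both values of q lead to a conflict.
So every satisfying assignment has t = True.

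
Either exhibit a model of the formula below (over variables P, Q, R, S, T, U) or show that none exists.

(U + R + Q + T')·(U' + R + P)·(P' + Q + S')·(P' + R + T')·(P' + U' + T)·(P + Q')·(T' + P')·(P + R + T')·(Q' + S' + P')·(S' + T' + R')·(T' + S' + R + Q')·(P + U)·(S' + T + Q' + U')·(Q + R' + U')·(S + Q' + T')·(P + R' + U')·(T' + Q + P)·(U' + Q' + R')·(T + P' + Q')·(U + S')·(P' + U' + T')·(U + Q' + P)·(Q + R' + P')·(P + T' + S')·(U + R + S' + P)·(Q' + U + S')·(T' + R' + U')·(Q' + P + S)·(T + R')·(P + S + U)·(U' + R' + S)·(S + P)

P ↦ 1; Q ↦ 0; R ↦ 0; S ↦ 0; T ↦ 0; U ↦ 0

Case P = 1:
Unit clause (T') forces T = 0.
Unit clause (U') forces U = 0.
Unit clause (Q') forces Q = 0.
Unit clause (S') forces S = 0.
Unit clause (R') forces R = 0.
This assignment satisfies each clause.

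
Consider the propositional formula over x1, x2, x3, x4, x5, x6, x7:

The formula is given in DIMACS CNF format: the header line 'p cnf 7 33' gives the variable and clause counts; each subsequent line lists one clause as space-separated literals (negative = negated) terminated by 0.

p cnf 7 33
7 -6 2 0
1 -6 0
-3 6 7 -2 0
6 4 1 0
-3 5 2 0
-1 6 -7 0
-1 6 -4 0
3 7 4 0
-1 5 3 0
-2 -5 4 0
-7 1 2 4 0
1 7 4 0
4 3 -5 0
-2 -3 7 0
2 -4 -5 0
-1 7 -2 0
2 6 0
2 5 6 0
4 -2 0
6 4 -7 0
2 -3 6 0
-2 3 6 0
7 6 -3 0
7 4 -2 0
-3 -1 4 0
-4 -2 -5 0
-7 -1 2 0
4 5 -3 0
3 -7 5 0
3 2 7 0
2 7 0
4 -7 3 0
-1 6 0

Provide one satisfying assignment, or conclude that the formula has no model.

Suppose x1 = True.
Unit clause (x6) forces x6 = True.
Suppose x7 = True.
Unit clause (x2) forces x2 = True.
Unit clause (x4) forces x4 = True.
Unit clause (¬x5) forces x5 = False.
Unit clause (x3) forces x3 = True.
This assignment satisfies each clause.

x1 ↦ True; x2 ↦ True; x3 ↦ True; x4 ↦ True; x5 ↦ False; x6 ↦ True; x7 ↦ True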